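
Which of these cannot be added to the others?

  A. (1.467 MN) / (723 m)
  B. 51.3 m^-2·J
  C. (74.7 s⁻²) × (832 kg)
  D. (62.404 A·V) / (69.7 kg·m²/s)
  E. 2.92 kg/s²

D.

Expand each in SI base units:
  A. [kg·m·s⁻²] / [m] = kg·s⁻²
  B. J·m⁻² = N·m·m⁻² = kg·s⁻²
  C. [s⁻²] · [kg] = kg·s⁻²
  D. [kg·m²·s⁻³] / [kg·m²·s⁻¹] = s⁻²
  E. kg·s⁻²
All reduce to kg·s⁻² except D., which is s⁻².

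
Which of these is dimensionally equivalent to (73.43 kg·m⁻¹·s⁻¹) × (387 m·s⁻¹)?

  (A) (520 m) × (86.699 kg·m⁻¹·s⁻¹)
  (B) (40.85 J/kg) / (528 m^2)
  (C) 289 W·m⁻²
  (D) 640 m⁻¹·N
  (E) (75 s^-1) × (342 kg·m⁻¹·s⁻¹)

Reference: [kg·m⁻¹·s⁻¹] · [m·s⁻¹] = kg·s⁻².
Each option:
  (A) [m] · [kg·m⁻¹·s⁻¹] = kg·s⁻¹
  (B) [m²·s⁻²] / [m²] = s⁻²
  (C) W·m⁻² = J·s⁻¹·m⁻² = kg·s⁻³
  (D) N·m⁻¹ = kg·m·s⁻²·m⁻¹ = kg·s⁻²  ← same
  (E) [s⁻¹] · [kg·m⁻¹·s⁻¹] = kg·m⁻¹·s⁻²
Only (D) matches kg·s⁻².

(D)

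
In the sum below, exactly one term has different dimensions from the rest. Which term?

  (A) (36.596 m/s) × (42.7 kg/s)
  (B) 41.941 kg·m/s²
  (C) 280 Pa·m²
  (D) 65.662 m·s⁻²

Dimensions:
  (A) [m·s⁻¹] · [kg·s⁻¹] = kg·m·s⁻²
  (B) kg·m·s⁻²
  (C) Pa·m² = N·m⁻²·m² = kg·m·s⁻²
  (D) m·s⁻²
All reduce to kg·m·s⁻² except (D), which is m·s⁻².

(D)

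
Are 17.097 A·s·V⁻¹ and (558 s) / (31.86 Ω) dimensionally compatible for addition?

Work out the base dimensions of each:
  17.097 A·s·V⁻¹:  A·s·V⁻¹ = A·s·(J·C⁻¹)⁻¹ = kg⁻¹·m⁻²·s⁴·A²
  (558 s) / (31.86 Ω):  [s] / [kg·m²·s⁻³·A⁻²] = kg⁻¹·m⁻²·s⁴·A²
Both are kg⁻¹·m⁻²·s⁴·A², so they have the same dimensions and can be added.

Yes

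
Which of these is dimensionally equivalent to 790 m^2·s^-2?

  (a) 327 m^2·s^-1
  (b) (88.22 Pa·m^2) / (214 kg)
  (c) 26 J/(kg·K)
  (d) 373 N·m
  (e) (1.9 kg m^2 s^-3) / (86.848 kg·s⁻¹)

Reference: m²·s⁻².
Each option:
  (a) m²·s⁻¹
  (b) [kg·m·s⁻²] / [kg] = m·s⁻²
  (c) J·kg⁻¹·K⁻¹ = N·m·kg⁻¹·K⁻¹ = m²·s⁻²·K⁻¹
  (d) N·m = kg·m·s⁻²·m = kg·m²·s⁻²
  (e) [kg·m²·s⁻³] / [kg·s⁻¹] = m²·s⁻²  ← same
Only (e) matches m²·s⁻².

(e)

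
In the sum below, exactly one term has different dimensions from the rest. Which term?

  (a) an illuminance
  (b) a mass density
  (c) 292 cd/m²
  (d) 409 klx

Expand each in SI base units:
  (a) [illuminance] = m⁻²·cd
  (b) [mass density] = kg·m⁻³
  (c) cd·m⁻² = m⁻²·cd
  (d) lx = lm·m⁻² = m⁻²·cd
All reduce to m⁻²·cd except (b), which is kg·m⁻³.

(b)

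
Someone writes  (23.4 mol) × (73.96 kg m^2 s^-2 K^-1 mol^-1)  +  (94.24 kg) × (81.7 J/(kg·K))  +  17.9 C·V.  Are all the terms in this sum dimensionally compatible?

No

Dimensions:
  (23.4 mol) × (73.96 kg m^2 s^-2 K^-1 mol^-1):  [mol] · [kg·m²·s⁻²·K⁻¹·mol⁻¹] = kg·m²·s⁻²·K⁻¹
  (94.24 kg) × (81.7 J/(kg·K)):  [kg] · [m²·s⁻²·K⁻¹] = kg·m²·s⁻²·K⁻¹
  17.9 C·V:  C·V = s·A·J·C⁻¹ = kg·m²·s⁻²
The terms do not share a single dimension (kg·m²·s⁻² vs kg·m²·s⁻²·K⁻¹).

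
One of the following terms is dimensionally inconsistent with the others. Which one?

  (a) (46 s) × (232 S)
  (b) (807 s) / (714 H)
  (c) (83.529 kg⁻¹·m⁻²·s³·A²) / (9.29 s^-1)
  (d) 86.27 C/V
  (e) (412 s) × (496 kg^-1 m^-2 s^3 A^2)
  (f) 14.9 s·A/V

(b)

Dimensions:
  (a) [s] · [kg⁻¹·m⁻²·s³·A²] = kg⁻¹·m⁻²·s⁴·A²
  (b) [s] / [kg·m²·s⁻²·A⁻²] = kg⁻¹·m⁻²·s³·A²
  (c) [kg⁻¹·m⁻²·s³·A²] / [s⁻¹] = kg⁻¹·m⁻²·s⁴·A²
  (d) C·V⁻¹ = s·A·(J·C⁻¹)⁻¹ = kg⁻¹·m⁻²·s⁴·A²
  (e) [s] · [kg⁻¹·m⁻²·s³·A²] = kg⁻¹·m⁻²·s⁴·A²
  (f) A·s·V⁻¹ = A·s·(J·C⁻¹)⁻¹ = kg⁻¹·m⁻²·s⁴·A²
All reduce to kg⁻¹·m⁻²·s⁴·A² except (b), which is kg⁻¹·m⁻²·s³·A².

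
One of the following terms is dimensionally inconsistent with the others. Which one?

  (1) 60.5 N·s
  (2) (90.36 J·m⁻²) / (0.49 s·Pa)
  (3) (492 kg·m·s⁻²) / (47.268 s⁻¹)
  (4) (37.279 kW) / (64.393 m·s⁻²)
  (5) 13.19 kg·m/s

In SI base units:
  (1) N·s = kg·m·s⁻²·s = kg·m·s⁻¹
  (2) [kg·s⁻²] / [kg·m⁻¹·s⁻¹] = m·s⁻¹
  (3) [kg·m·s⁻²] / [s⁻¹] = kg·m·s⁻¹
  (4) [kg·m²·s⁻³] / [m·s⁻²] = kg·m·s⁻¹
  (5) kg·m·s⁻¹
All reduce to kg·m·s⁻¹ except (2), which is m·s⁻¹.

(2)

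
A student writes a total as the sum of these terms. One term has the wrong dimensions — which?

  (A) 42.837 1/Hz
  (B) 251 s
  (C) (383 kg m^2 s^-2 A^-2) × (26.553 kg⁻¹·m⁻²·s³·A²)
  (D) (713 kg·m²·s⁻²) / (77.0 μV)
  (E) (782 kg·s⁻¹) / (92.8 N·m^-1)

Work out the base dimensions of each:
  (A) Hz⁻¹ = (s⁻¹)⁻¹ = s
  (B) s
  (C) [kg·m²·s⁻²·A⁻²] · [kg⁻¹·m⁻²·s³·A²] = s
  (D) [kg·m²·s⁻²] / [kg·m²·s⁻³·A⁻¹] = s·A
  (E) [kg·s⁻¹] / [kg·s⁻²] = s
All reduce to s except (D), which is s·A.

(D)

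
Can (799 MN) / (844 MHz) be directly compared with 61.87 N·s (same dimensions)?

Reduce each to base SI dimensions:
  (799 MN) / (844 MHz):  [kg·m·s⁻²] / [s⁻¹] = kg·m·s⁻¹
  61.87 N·s:  N·s = kg·m·s⁻²·s = kg·m·s⁻¹
Both are kg·m·s⁻¹, so they have the same dimensions and can be added.

Yes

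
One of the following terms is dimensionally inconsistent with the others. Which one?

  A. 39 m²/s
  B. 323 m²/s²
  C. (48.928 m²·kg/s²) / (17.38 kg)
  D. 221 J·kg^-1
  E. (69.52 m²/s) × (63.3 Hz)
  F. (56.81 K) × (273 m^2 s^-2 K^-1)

A.

Work out the base dimensions of each:
  A. m²·s⁻¹
  B. m²·s⁻²
  C. [kg·m²·s⁻²] / [kg] = m²·s⁻²
  D. J·kg⁻¹ = N·m·kg⁻¹ = m²·s⁻²
  E. [m²·s⁻¹] · [s⁻¹] = m²·s⁻²
  F. [K] · [m²·s⁻²·K⁻¹] = m²·s⁻²
All reduce to m²·s⁻² except A., which is m²·s⁻¹.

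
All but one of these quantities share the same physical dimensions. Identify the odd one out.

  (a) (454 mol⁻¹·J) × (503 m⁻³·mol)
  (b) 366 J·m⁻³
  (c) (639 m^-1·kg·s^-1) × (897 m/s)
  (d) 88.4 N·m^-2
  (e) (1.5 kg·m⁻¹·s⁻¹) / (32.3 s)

(c)

Work out the base dimensions of each:
  (a) [kg·m²·s⁻²·mol⁻¹] · [m⁻³·mol] = kg·m⁻¹·s⁻²
  (b) J·m⁻³ = N·m·m⁻³ = kg·m⁻¹·s⁻²
  (c) [kg·m⁻¹·s⁻¹] · [m·s⁻¹] = kg·s⁻²
  (d) N·m⁻² = kg·m·s⁻²·m⁻² = kg·m⁻¹·s⁻²
  (e) [kg·m⁻¹·s⁻¹] / [s] = kg·m⁻¹·s⁻²
All reduce to kg·m⁻¹·s⁻² except (c), which is kg·s⁻².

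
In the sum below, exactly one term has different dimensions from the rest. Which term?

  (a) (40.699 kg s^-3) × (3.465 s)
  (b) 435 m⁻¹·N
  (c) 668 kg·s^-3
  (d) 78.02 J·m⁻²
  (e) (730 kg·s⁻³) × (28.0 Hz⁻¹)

Expand each in SI base units:
  (a) [kg·s⁻³] · [s] = kg·s⁻²
  (b) N·m⁻¹ = kg·m·s⁻²·m⁻¹ = kg·s⁻²
  (c) kg·s⁻³
  (d) J·m⁻² = N·m·m⁻² = kg·s⁻²
  (e) [kg·s⁻³] · [s] = kg·s⁻²
All reduce to kg·s⁻² except (c), which is kg·s⁻³.

(c)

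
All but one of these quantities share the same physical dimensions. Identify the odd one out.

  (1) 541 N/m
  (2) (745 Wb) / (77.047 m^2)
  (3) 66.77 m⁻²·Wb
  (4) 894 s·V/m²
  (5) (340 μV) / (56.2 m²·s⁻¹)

(1)

Work out the base dimensions of each:
  (1) N·m⁻¹ = kg·m·s⁻²·m⁻¹ = kg·s⁻²
  (2) [kg·m²·s⁻²·A⁻¹] / [m²] = kg·s⁻²·A⁻¹
  (3) Wb·m⁻² = V·s·m⁻² = kg·s⁻²·A⁻¹
  (4) V·s·m⁻² = J·C⁻¹·s·m⁻² = kg·s⁻²·A⁻¹
  (5) [kg·m²·s⁻³·A⁻¹] / [m²·s⁻¹] = kg·s⁻²·A⁻¹
All reduce to kg·s⁻²·A⁻¹ except (1), which is kg·s⁻².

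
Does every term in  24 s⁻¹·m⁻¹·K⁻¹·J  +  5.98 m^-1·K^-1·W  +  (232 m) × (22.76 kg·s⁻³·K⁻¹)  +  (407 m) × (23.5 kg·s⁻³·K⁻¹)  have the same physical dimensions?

Expand each in SI base units:
  24 s⁻¹·m⁻¹·K⁻¹·J:  J·s⁻¹·m⁻¹·K⁻¹ = N·m·s⁻¹·m⁻¹·K⁻¹ = kg·m·s⁻³·K⁻¹
  5.98 m^-1·K^-1·W:  W·m⁻¹·K⁻¹ = J·s⁻¹·m⁻¹·K⁻¹ = kg·m·s⁻³·K⁻¹
  (232 m) × (22.76 kg·s⁻³·K⁻¹):  [m] · [kg·s⁻³·K⁻¹] = kg·m·s⁻³·K⁻¹
  (407 m) × (23.5 kg·s⁻³·K⁻¹):  [m] · [kg·s⁻³·K⁻¹] = kg·m·s⁻³·K⁻¹
Every term reduces to kg·m·s⁻³·K⁻¹.

Yes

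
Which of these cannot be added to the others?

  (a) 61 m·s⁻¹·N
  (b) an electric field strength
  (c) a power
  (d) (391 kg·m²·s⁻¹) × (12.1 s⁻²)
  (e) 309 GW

(b)

Expand each in SI base units:
  (a) N·m·s⁻¹ = kg·m·s⁻²·m·s⁻¹ = kg·m²·s⁻³
  (b) [electric field strength] = kg·m·s⁻³·A⁻¹
  (c) [power] = kg·m²·s⁻³
  (d) [kg·m²·s⁻¹] · [s⁻²] = kg·m²·s⁻³
  (e) W = J·s⁻¹ = kg·m²·s⁻³
All reduce to kg·m²·s⁻³ except (b), which is kg·m·s⁻³·A⁻¹.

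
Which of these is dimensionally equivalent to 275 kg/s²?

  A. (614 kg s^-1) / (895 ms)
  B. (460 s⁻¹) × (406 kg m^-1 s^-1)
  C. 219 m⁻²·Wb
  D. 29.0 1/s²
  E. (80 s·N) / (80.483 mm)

Reference: kg·s⁻².
Each option:
  A. [kg·s⁻¹] / [s] = kg·s⁻²  ← same
  B. [s⁻¹] · [kg·m⁻¹·s⁻¹] = kg·m⁻¹·s⁻²
  C. Wb·m⁻² = V·s·m⁻² = kg·s⁻²·A⁻¹
  D. s⁻²
  E. [kg·m·s⁻¹] / [m] = kg·s⁻¹
Only A. matches kg·s⁻².

A.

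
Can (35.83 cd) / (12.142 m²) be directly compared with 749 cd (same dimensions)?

No

Work out the base dimensions of each:
  (35.83 cd) / (12.142 m²):  [cd] / [m²] = m⁻²·cd
  749 cd:  cd
m⁻²·cd ≠ cd, so they cannot be added.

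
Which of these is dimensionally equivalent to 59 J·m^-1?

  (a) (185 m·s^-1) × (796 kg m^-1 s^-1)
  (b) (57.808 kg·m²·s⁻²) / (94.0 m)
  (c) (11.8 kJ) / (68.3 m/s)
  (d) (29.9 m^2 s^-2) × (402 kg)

Reference: J·m⁻¹ = N·m·m⁻¹ = kg·m·s⁻².
Each option:
  (a) [m·s⁻¹] · [kg·m⁻¹·s⁻¹] = kg·s⁻²
  (b) [kg·m²·s⁻²] / [m] = kg·m·s⁻²  ← same
  (c) [kg·m²·s⁻²] / [m·s⁻¹] = kg·m·s⁻¹
  (d) [m²·s⁻²] · [kg] = kg·m²·s⁻²
Only (b) matches kg·m·s⁻².

(b)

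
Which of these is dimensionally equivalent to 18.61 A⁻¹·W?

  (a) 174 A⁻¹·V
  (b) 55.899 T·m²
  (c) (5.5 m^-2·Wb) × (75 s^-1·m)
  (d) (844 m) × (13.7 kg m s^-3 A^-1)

Reference: W·A⁻¹ = J·s⁻¹·A⁻¹ = kg·m²·s⁻³·A⁻¹.
Each option:
  (a) V·A⁻¹ = J·C⁻¹·A⁻¹ = kg·m²·s⁻³·A⁻²
  (b) T·m² = Wb·m⁻²·m² = kg·m²·s⁻²·A⁻¹
  (c) [kg·s⁻²·A⁻¹] · [m·s⁻¹] = kg·m·s⁻³·A⁻¹
  (d) [m] · [kg·m·s⁻³·A⁻¹] = kg·m²·s⁻³·A⁻¹  ← same
Only (d) matches kg·m²·s⁻³·A⁻¹.

(d)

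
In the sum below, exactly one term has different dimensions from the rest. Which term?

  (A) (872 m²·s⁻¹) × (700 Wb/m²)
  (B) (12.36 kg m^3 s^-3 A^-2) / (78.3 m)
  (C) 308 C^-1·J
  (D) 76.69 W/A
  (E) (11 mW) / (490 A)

(B)

Dimensions:
  (A) [m²·s⁻¹] · [kg·s⁻²·A⁻¹] = kg·m²·s⁻³·A⁻¹
  (B) [kg·m³·s⁻³·A⁻²] / [m] = kg·m²·s⁻³·A⁻²
  (C) J·C⁻¹ = N·m·(s·A)⁻¹ = kg·m²·s⁻³·A⁻¹
  (D) W·A⁻¹ = J·s⁻¹·A⁻¹ = kg·m²·s⁻³·A⁻¹
  (E) [kg·m²·s⁻³] / [A] = kg·m²·s⁻³·A⁻¹
All reduce to kg·m²·s⁻³·A⁻¹ except (B), which is kg·m²·s⁻³·A⁻².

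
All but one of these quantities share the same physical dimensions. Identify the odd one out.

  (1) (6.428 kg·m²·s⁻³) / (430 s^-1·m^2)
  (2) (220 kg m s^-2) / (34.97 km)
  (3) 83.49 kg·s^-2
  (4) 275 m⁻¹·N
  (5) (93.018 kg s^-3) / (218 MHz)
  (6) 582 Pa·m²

(6)

Reduce each to base SI dimensions:
  (1) [kg·m²·s⁻³] / [m²·s⁻¹] = kg·s⁻²
  (2) [kg·m·s⁻²] / [m] = kg·s⁻²
  (3) kg·s⁻²
  (4) N·m⁻¹ = kg·m·s⁻²·m⁻¹ = kg·s⁻²
  (5) [kg·s⁻³] / [s⁻¹] = kg·s⁻²
  (6) Pa·m² = N·m⁻²·m² = kg·m·s⁻²
All reduce to kg·s⁻² except (6), which is kg·m·s⁻².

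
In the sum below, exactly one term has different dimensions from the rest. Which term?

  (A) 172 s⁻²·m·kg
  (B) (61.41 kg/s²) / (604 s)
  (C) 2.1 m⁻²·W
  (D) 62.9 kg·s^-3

(A)

In SI base units:
  (A) kg·m·s⁻²
  (B) [kg·s⁻²] / [s] = kg·s⁻³
  (C) W·m⁻² = J·s⁻¹·m⁻² = kg·s⁻³
  (D) kg·s⁻³
All reduce to kg·s⁻³ except (A), which is kg·m·s⁻².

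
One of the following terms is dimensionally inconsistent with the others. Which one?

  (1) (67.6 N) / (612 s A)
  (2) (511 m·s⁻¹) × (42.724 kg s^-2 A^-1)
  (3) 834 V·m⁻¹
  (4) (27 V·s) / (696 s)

(4)

In SI base units:
  (1) [kg·m·s⁻²] / [s·A] = kg·m·s⁻³·A⁻¹
  (2) [m·s⁻¹] · [kg·s⁻²·A⁻¹] = kg·m·s⁻³·A⁻¹
  (3) V·m⁻¹ = J·C⁻¹·m⁻¹ = kg·m·s⁻³·A⁻¹
  (4) [kg·m²·s⁻²·A⁻¹] / [s] = kg·m²·s⁻³·A⁻¹
All reduce to kg·m·s⁻³·A⁻¹ except (4), which is kg·m²·s⁻³·A⁻¹.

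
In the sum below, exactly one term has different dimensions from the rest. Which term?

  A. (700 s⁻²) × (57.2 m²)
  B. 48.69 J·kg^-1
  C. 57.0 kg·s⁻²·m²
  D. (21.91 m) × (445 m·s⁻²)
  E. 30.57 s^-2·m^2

C.

Reduce each to base SI dimensions:
  A. [s⁻²] · [m²] = m²·s⁻²
  B. J·kg⁻¹ = N·m·kg⁻¹ = m²·s⁻²
  C. kg·m²·s⁻²
  D. [m] · [m·s⁻²] = m²·s⁻²
  E. m²·s⁻²
All reduce to m²·s⁻² except C., which is kg·m²·s⁻².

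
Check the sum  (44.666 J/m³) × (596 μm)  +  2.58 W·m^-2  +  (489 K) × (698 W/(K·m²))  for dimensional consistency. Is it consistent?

No

In SI base units:
  (44.666 J/m³) × (596 μm):  [kg·m⁻¹·s⁻²] · [m] = kg·s⁻²
  2.58 W·m^-2:  W·m⁻² = J·s⁻¹·m⁻² = kg·s⁻³
  (489 K) × (698 W/(K·m²)):  [K] · [kg·s⁻³·K⁻¹] = kg·s⁻³
The terms do not share a single dimension (kg·s⁻² vs kg·s⁻³).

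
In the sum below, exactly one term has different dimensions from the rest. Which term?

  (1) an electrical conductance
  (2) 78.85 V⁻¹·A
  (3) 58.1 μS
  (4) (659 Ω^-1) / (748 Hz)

Dimensions:
  (1) [electrical conductance] = kg⁻¹·m⁻²·s³·A²
  (2) A·V⁻¹ = A·(J·C⁻¹)⁻¹ = kg⁻¹·m⁻²·s³·A²
  (3) S = Ω⁻¹ = kg⁻¹·m⁻²·s³·A²
  (4) [kg⁻¹·m⁻²·s³·A²] / [s⁻¹] = kg⁻¹·m⁻²·s⁴·A²
All reduce to kg⁻¹·m⁻²·s³·A² except (4), which is kg⁻¹·m⁻²·s⁴·A².

(4)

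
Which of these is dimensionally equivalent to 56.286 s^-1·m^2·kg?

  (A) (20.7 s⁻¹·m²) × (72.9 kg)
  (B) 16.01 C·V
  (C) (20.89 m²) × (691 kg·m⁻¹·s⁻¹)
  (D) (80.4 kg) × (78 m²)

(A)

Reference: kg·m²·s⁻¹.
Each option:
  (A) [m²·s⁻¹] · [kg] = kg·m²·s⁻¹  ← same
  (B) C·V = s·A·J·C⁻¹ = kg·m²·s⁻²
  (C) [m²] · [kg·m⁻¹·s⁻¹] = kg·m·s⁻¹
  (D) [kg] · [m²] = kg·m²
Only (A) matches kg·m²·s⁻¹.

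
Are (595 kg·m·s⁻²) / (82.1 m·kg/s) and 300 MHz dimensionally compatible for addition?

Yes

Reduce each to base SI dimensions:
  (595 kg·m·s⁻²) / (82.1 m·kg/s):  [kg·m·s⁻²] / [kg·m·s⁻¹] = s⁻¹
  300 MHz:  Hz = s⁻¹
Both are s⁻¹, so they have the same dimensions and can be added.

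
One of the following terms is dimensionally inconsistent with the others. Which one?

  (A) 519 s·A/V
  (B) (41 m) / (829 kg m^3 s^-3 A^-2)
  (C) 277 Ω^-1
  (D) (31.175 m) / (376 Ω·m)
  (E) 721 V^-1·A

(A)

In SI base units:
  (A) A·s·V⁻¹ = A·s·(J·C⁻¹)⁻¹ = kg⁻¹·m⁻²·s⁴·A²
  (B) [m] / [kg·m³·s⁻³·A⁻²] = kg⁻¹·m⁻²·s³·A²
  (C) Ω⁻¹ = (V·A⁻¹)⁻¹ = kg⁻¹·m⁻²·s³·A²
  (D) [m] / [kg·m³·s⁻³·A⁻²] = kg⁻¹·m⁻²·s³·A²
  (E) A·V⁻¹ = A·(J·C⁻¹)⁻¹ = kg⁻¹·m⁻²·s³·A²
All reduce to kg⁻¹·m⁻²·s³·A² except (A), which is kg⁻¹·m⁻²·s⁴·A².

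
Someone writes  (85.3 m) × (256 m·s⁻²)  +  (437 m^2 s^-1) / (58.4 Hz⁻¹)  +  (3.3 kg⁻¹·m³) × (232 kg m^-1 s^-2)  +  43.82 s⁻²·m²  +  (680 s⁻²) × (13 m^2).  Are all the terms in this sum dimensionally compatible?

Yes

In SI base units:
  (85.3 m) × (256 m·s⁻²):  [m] · [m·s⁻²] = m²·s⁻²
  (437 m^2 s^-1) / (58.4 Hz⁻¹):  [m²·s⁻¹] / [s] = m²·s⁻²
  (3.3 kg⁻¹·m³) × (232 kg m^-1 s^-2):  [kg⁻¹·m³] · [kg·m⁻¹·s⁻²] = m²·s⁻²
  43.82 s⁻²·m²:  m²·s⁻²
  (680 s⁻²) × (13 m^2):  [s⁻²] · [m²] = m²·s⁻²
Every term reduces to m²·s⁻².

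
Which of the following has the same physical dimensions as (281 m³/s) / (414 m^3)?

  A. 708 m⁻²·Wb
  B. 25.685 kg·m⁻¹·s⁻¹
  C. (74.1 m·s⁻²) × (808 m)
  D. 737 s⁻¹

D.

Reference: [m³·s⁻¹] / [m³] = s⁻¹.
Each option:
  A. Wb·m⁻² = V·s·m⁻² = kg·s⁻²·A⁻¹
  B. kg·m⁻¹·s⁻¹
  C. [m·s⁻²] · [m] = m²·s⁻²
  D. s⁻¹  ← same
Only D. matches s⁻¹.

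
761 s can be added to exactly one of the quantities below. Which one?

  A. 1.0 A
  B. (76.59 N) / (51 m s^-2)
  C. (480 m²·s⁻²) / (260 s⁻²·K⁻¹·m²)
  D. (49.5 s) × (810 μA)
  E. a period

Reference: s.
Each option:
  A. A
  B. [kg·m·s⁻²] / [m·s⁻²] = kg
  C. [m²·s⁻²] / [m²·s⁻²·K⁻¹] = K
  D. [s] · [A] = s·A
  E. [period] = s  ← same
Only E. matches s.

E.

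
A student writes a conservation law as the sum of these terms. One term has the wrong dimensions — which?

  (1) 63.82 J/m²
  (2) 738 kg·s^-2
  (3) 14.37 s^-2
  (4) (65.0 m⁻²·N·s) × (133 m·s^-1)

Reduce each to base SI dimensions:
  (1) J·m⁻² = N·m·m⁻² = kg·s⁻²
  (2) kg·s⁻²
  (3) s⁻²
  (4) [kg·m⁻¹·s⁻¹] · [m·s⁻¹] = kg·s⁻²
All reduce to kg·s⁻² except (3), which is s⁻².

(3)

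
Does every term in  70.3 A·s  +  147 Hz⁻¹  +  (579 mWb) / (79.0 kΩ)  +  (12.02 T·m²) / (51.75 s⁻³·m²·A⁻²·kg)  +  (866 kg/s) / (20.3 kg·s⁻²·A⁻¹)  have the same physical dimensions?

No

Dimensions:
  70.3 A·s:  A·s = s·A
  147 Hz⁻¹:  Hz⁻¹ = (s⁻¹)⁻¹ = s
  (579 mWb) / (79.0 kΩ):  [kg·m²·s⁻²·A⁻¹] / [kg·m²·s⁻³·A⁻²] = s·A
  (12.02 T·m²) / (51.75 s⁻³·m²·A⁻²·kg):  [kg·m²·s⁻²·A⁻¹] / [kg·m²·s⁻³·A⁻²] = s·A
  (866 kg/s) / (20.3 kg·s⁻²·A⁻¹):  [kg·s⁻¹] / [kg·s⁻²·A⁻¹] = s·A
The terms do not share a single dimension (s vs s·A).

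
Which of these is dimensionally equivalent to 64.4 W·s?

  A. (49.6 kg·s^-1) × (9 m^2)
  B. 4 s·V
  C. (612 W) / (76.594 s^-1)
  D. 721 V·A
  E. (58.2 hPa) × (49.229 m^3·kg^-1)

C.

Reference: W·s = J·s⁻¹·s = kg·m²·s⁻².
Each option:
  A. [kg·s⁻¹] · [m²] = kg·m²·s⁻¹
  B. V·s = J·C⁻¹·s = kg·m²·s⁻²·A⁻¹
  C. [kg·m²·s⁻³] / [s⁻¹] = kg·m²·s⁻²  ← same
  D. V·A = J·C⁻¹·A = kg·m²·s⁻³
  E. [kg·m⁻¹·s⁻²] · [kg⁻¹·m³] = m²·s⁻²
Only C. matches kg·m²·s⁻².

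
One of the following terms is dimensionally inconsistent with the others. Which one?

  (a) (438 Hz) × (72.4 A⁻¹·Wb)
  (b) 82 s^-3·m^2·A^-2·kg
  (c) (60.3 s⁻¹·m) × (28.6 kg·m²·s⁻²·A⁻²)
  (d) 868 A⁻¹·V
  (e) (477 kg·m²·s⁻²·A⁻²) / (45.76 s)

(c)

In SI base units:
  (a) [s⁻¹] · [kg·m²·s⁻²·A⁻²] = kg·m²·s⁻³·A⁻²
  (b) kg·m²·s⁻³·A⁻²
  (c) [m·s⁻¹] · [kg·m²·s⁻²·A⁻²] = kg·m³·s⁻³·A⁻²
  (d) V·A⁻¹ = J·C⁻¹·A⁻¹ = kg·m²·s⁻³·A⁻²
  (e) [kg·m²·s⁻²·A⁻²] / [s] = kg·m²·s⁻³·A⁻²
All reduce to kg·m²·s⁻³·A⁻² except (c), which is kg·m³·s⁻³·A⁻².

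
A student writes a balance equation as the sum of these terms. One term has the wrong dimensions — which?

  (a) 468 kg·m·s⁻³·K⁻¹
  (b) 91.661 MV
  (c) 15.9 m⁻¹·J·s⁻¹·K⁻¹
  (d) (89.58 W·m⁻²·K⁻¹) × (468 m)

(b)

Work out the base dimensions of each:
  (a) kg·m·s⁻³·K⁻¹
  (b) V = J·C⁻¹ = kg·m²·s⁻³·A⁻¹
  (c) J·s⁻¹·m⁻¹·K⁻¹ = N·m·s⁻¹·m⁻¹·K⁻¹ = kg·m·s⁻³·K⁻¹
  (d) [kg·s⁻³·K⁻¹] · [m] = kg·m·s⁻³·K⁻¹
All reduce to kg·m·s⁻³·K⁻¹ except (b), which is kg·m²·s⁻³·A⁻¹.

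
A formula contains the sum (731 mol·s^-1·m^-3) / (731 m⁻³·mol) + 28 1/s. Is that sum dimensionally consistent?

Reduce each to base SI dimensions:
  (731 mol·s^-1·m^-3) / (731 m⁻³·mol):  [m⁻³·s⁻¹·mol] / [m⁻³·mol] = s⁻¹
  28 1/s:  s⁻¹
Both are s⁻¹, so they have the same dimensions and can be added.

Yes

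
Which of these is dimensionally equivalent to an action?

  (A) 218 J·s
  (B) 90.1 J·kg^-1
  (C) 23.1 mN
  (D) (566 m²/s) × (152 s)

Reference: [action] = kg·m²·s⁻¹.
Each option:
  (A) J·s = N·m·s = kg·m²·s⁻¹  ← same
  (B) J·kg⁻¹ = N·m·kg⁻¹ = m²·s⁻²
  (C) N = kg·m·s⁻²
  (D) [m²·s⁻¹] · [s] = m²
Only (A) matches kg·m²·s⁻¹.

(A)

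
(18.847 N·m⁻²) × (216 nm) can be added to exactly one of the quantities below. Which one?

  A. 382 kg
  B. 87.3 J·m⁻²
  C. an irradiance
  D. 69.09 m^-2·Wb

Reference: [kg·m⁻¹·s⁻²] · [m] = kg·s⁻².
Each option:
  A. kg
  B. J·m⁻² = N·m·m⁻² = kg·s⁻²  ← same
  C. [irradiance] = kg·s⁻³
  D. Wb·m⁻² = V·s·m⁻² = kg·s⁻²·A⁻¹
Only B. matches kg·s⁻².

B.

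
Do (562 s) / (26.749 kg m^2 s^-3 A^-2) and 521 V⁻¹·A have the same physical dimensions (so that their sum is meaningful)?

Reduce each to base SI dimensions:
  (562 s) / (26.749 kg m^2 s^-3 A^-2):  [s] / [kg·m²·s⁻³·A⁻²] = kg⁻¹·m⁻²·s⁴·A²
  521 V⁻¹·A:  A·V⁻¹ = A·(J·C⁻¹)⁻¹ = kg⁻¹·m⁻²·s³·A²
kg⁻¹·m⁻²·s⁴·A² ≠ kg⁻¹·m⁻²·s³·A², so they cannot be added.

No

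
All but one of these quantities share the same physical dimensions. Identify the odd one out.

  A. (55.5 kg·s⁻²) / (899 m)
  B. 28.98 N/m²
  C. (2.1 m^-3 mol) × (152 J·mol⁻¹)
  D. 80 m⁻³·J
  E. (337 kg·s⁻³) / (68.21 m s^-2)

E.

In SI base units:
  A. [kg·s⁻²] / [m] = kg·m⁻¹·s⁻²
  B. N·m⁻² = kg·m·s⁻²·m⁻² = kg·m⁻¹·s⁻²
  C. [m⁻³·mol] · [kg·m²·s⁻²·mol⁻¹] = kg·m⁻¹·s⁻²
  D. J·m⁻³ = N·m·m⁻³ = kg·m⁻¹·s⁻²
  E. [kg·s⁻³] / [m·s⁻²] = kg·m⁻¹·s⁻¹
All reduce to kg·m⁻¹·s⁻² except E., which is kg·m⁻¹·s⁻¹.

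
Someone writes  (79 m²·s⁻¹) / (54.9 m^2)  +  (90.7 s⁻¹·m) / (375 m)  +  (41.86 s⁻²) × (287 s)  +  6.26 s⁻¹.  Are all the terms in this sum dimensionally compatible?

Yes

Work out the base dimensions of each:
  (79 m²·s⁻¹) / (54.9 m^2):  [m²·s⁻¹] / [m²] = s⁻¹
  (90.7 s⁻¹·m) / (375 m):  [m·s⁻¹] / [m] = s⁻¹
  (41.86 s⁻²) × (287 s):  [s⁻²] · [s] = s⁻¹
  6.26 s⁻¹:  s⁻¹
Every term reduces to s⁻¹.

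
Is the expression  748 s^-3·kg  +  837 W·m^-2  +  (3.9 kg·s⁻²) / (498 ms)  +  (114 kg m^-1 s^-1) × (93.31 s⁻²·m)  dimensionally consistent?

Dimensions:
  748 s^-3·kg:  kg·s⁻³
  837 W·m^-2:  W·m⁻² = J·s⁻¹·m⁻² = kg·s⁻³
  (3.9 kg·s⁻²) / (498 ms):  [kg·s⁻²] / [s] = kg·s⁻³
  (114 kg m^-1 s^-1) × (93.31 s⁻²·m):  [kg·m⁻¹·s⁻¹] · [m·s⁻²] = kg·s⁻³
Every term reduces to kg·s⁻³.

Yes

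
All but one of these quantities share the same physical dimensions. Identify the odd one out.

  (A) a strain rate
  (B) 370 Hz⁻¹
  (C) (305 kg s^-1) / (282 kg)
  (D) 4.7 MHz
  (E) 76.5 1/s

(B)

Work out the base dimensions of each:
  (A) [strain rate] = s⁻¹
  (B) Hz⁻¹ = (s⁻¹)⁻¹ = s
  (C) [kg·s⁻¹] / [kg] = s⁻¹
  (D) Hz = s⁻¹
  (E) s⁻¹
All reduce to s⁻¹ except (B), which is s.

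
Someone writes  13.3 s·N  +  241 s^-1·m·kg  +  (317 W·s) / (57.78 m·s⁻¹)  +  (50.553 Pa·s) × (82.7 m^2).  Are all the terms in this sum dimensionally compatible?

In SI base units:
  13.3 s·N:  N·s = kg·m·s⁻²·s = kg·m·s⁻¹
  241 s^-1·m·kg:  kg·m·s⁻¹
  (317 W·s) / (57.78 m·s⁻¹):  [kg·m²·s⁻²] / [m·s⁻¹] = kg·m·s⁻¹
  (50.553 Pa·s) × (82.7 m^2):  [kg·m⁻¹·s⁻¹] · [m²] = kg·m·s⁻¹
Every term reduces to kg·m·s⁻¹.

Yes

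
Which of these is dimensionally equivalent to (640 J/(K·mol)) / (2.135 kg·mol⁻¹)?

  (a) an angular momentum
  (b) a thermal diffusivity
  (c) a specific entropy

Reference: [kg·m²·s⁻²·K⁻¹·mol⁻¹] / [kg·mol⁻¹] = m²·s⁻²·K⁻¹.
Each option:
  (a) [angular momentum] = kg·m²·s⁻¹
  (b) [thermal diffusivity] = m²·s⁻¹
  (c) [specific entropy] = m²·s⁻²·K⁻¹  ← same
Only (c) matches m²·s⁻²·K⁻¹.

(c)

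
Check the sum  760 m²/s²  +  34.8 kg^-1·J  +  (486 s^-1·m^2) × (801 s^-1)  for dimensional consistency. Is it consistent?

Reduce each to base SI dimensions:
  760 m²/s²:  m²·s⁻²
  34.8 kg^-1·J:  J·kg⁻¹ = N·m·kg⁻¹ = m²·s⁻²
  (486 s^-1·m^2) × (801 s^-1):  [m²·s⁻¹] · [s⁻¹] = m²·s⁻²
Every term reduces to m²·s⁻².

Yes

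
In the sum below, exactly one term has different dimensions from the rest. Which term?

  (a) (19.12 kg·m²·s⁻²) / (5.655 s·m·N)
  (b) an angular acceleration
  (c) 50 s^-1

Reduce each to base SI dimensions:
  (a) [kg·m²·s⁻²] / [kg·m²·s⁻¹] = s⁻¹
  (b) [angular acceleration] = s⁻²
  (c) s⁻¹
All reduce to s⁻¹ except (b), which is s⁻².

(b)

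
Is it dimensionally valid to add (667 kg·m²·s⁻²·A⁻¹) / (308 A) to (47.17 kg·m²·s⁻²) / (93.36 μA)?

Expand each in SI base units:
  (667 kg·m²·s⁻²·A⁻¹) / (308 A):  [kg·m²·s⁻²·A⁻¹] / [A] = kg·m²·s⁻²·A⁻²
  (47.17 kg·m²·s⁻²) / (93.36 μA):  [kg·m²·s⁻²] / [A] = kg·m²·s⁻²·A⁻¹
kg·m²·s⁻²·A⁻² ≠ kg·m²·s⁻²·A⁻¹, so they cannot be added.

No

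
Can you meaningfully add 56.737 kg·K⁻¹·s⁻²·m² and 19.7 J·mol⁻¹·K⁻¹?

No

Expand each in SI base units:
  56.737 kg·K⁻¹·s⁻²·m²:  kg·m²·s⁻²·K⁻¹
  19.7 J·mol⁻¹·K⁻¹:  J·mol⁻¹·K⁻¹ = N·m·mol⁻¹·K⁻¹ = kg·m²·s⁻²·K⁻¹·mol⁻¹
kg·m²·s⁻²·K⁻¹ ≠ kg·m²·s⁻²·K⁻¹·mol⁻¹, so they cannot be added.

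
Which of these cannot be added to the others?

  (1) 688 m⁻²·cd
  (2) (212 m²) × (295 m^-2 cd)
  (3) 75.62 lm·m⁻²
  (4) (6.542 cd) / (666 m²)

In SI base units:
  (1) cd·m⁻² = m⁻²·cd
  (2) [m²] · [m⁻²·cd] = cd
  (3) lm·m⁻² = cd·m⁻² = m⁻²·cd
  (4) [cd] / [m²] = m⁻²·cd
All reduce to m⁻²·cd except (2), which is cd.

(2)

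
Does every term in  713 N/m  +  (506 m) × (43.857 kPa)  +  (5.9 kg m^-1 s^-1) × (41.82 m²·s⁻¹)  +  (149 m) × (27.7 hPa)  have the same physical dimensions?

Work out the base dimensions of each:
  713 N/m:  N·m⁻¹ = kg·m·s⁻²·m⁻¹ = kg·s⁻²
  (506 m) × (43.857 kPa):  [m] · [kg·m⁻¹·s⁻²] = kg·s⁻²
  (5.9 kg m^-1 s^-1) × (41.82 m²·s⁻¹):  [kg·m⁻¹·s⁻¹] · [m²·s⁻¹] = kg·m·s⁻²
  (149 m) × (27.7 hPa):  [m] · [kg·m⁻¹·s⁻²] = kg·s⁻²
The terms do not share a single dimension (kg·m·s⁻² vs kg·s⁻²).

No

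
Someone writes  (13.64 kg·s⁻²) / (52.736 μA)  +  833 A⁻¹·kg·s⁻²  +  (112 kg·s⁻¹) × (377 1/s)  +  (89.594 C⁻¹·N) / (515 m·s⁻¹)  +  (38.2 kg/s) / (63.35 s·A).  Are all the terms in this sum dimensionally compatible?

In SI base units:
  (13.64 kg·s⁻²) / (52.736 μA):  [kg·s⁻²] / [A] = kg·s⁻²·A⁻¹
  833 A⁻¹·kg·s⁻²:  kg·s⁻²·A⁻¹
  (112 kg·s⁻¹) × (377 1/s):  [kg·s⁻¹] · [s⁻¹] = kg·s⁻²
  (89.594 C⁻¹·N) / (515 m·s⁻¹):  [kg·m·s⁻³·A⁻¹] / [m·s⁻¹] = kg·s⁻²·A⁻¹
  (38.2 kg/s) / (63.35 s·A):  [kg·s⁻¹] / [s·A] = kg·s⁻²·A⁻¹
The terms do not share a single dimension (kg·s⁻² vs kg·s⁻²·A⁻¹).

No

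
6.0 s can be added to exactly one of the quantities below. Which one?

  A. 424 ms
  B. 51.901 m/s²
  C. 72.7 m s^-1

A.

Reference: s.
Each option:
  A. s  ← same
  B. m·s⁻²
  C. m·s⁻¹
Only A. matches s.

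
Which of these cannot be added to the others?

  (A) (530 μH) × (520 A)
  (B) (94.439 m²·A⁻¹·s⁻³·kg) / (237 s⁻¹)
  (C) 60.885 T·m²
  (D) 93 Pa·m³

(D)

Expand each in SI base units:
  (A) [kg·m²·s⁻²·A⁻²] · [A] = kg·m²·s⁻²·A⁻¹
  (B) [kg·m²·s⁻³·A⁻¹] / [s⁻¹] = kg·m²·s⁻²·A⁻¹
  (C) T·m² = Wb·m⁻²·m² = kg·m²·s⁻²·A⁻¹
  (D) Pa·m³ = N·m⁻²·m³ = kg·m²·s⁻²
All reduce to kg·m²·s⁻²·A⁻¹ except (D), which is kg·m²·s⁻².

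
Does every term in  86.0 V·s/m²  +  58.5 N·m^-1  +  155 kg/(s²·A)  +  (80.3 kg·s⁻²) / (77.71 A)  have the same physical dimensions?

In SI base units:
  86.0 V·s/m²:  V·s·m⁻² = J·C⁻¹·s·m⁻² = kg·s⁻²·A⁻¹
  58.5 N·m^-1:  N·m⁻¹ = kg·m·s⁻²·m⁻¹ = kg·s⁻²
  155 kg/(s²·A):  kg·s⁻²·A⁻¹
  (80.3 kg·s⁻²) / (77.71 A):  [kg·s⁻²] / [A] = kg·s⁻²·A⁻¹
The terms do not share a single dimension (kg·s⁻² vs kg·s⁻²·A⁻¹).

No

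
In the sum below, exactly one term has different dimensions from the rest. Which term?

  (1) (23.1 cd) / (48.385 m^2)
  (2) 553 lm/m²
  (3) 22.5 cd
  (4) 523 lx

(3)

Expand each in SI base units:
  (1) [cd] / [m²] = m⁻²·cd
  (2) lm·m⁻² = cd·m⁻² = m⁻²·cd
  (3) cd
  (4) lx = lm·m⁻² = m⁻²·cd
All reduce to m⁻²·cd except (3), which is cd.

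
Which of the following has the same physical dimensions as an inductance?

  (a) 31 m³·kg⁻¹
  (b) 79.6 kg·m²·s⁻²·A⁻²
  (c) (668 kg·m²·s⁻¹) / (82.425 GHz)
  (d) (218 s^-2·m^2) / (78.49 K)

(b)

Reference: [inductance] = kg·m²·s⁻²·A⁻².
Each option:
  (a) m³·kg⁻¹ = kg⁻¹·m³
  (b) kg·m²·s⁻²·A⁻²  ← same
  (c) [kg·m²·s⁻¹] / [s⁻¹] = kg·m²
  (d) [m²·s⁻²] / [K] = m²·s⁻²·K⁻¹
Only (b) matches kg·m²·s⁻²·A⁻².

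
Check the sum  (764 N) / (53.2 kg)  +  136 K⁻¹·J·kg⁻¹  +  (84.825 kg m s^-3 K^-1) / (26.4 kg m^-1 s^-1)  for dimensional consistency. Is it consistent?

Expand each in SI base units:
  (764 N) / (53.2 kg):  [kg·m·s⁻²] / [kg] = m·s⁻²
  136 K⁻¹·J·kg⁻¹:  J·kg⁻¹·K⁻¹ = N·m·kg⁻¹·K⁻¹ = m²·s⁻²·K⁻¹
  (84.825 kg m s^-3 K^-1) / (26.4 kg m^-1 s^-1):  [kg·m·s⁻³·K⁻¹] / [kg·m⁻¹·s⁻¹] = m²·s⁻²·K⁻¹
The terms do not share a single dimension (m²·s⁻²·K⁻¹ vs m·s⁻²).

No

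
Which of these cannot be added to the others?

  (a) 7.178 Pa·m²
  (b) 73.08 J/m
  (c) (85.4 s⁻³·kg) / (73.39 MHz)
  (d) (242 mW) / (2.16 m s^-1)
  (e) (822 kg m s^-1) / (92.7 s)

(c)

In SI base units:
  (a) Pa·m² = N·m⁻²·m² = kg·m·s⁻²
  (b) J·m⁻¹ = N·m·m⁻¹ = kg·m·s⁻²
  (c) [kg·s⁻³] / [s⁻¹] = kg·s⁻²
  (d) [kg·m²·s⁻³] / [m·s⁻¹] = kg·m·s⁻²
  (e) [kg·m·s⁻¹] / [s] = kg·m·s⁻²
All reduce to kg·m·s⁻² except (c), which is kg·s⁻².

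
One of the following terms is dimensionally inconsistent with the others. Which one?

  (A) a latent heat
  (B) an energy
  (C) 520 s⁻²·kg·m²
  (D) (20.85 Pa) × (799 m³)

(A)

Dimensions:
  (A) [latent heat] = m²·s⁻²
  (B) [energy] = kg·m²·s⁻²
  (C) kg·m²·s⁻²
  (D) [kg·m⁻¹·s⁻²] · [m³] = kg·m²·s⁻²
All reduce to kg·m²·s⁻² except (A), which is m²·s⁻².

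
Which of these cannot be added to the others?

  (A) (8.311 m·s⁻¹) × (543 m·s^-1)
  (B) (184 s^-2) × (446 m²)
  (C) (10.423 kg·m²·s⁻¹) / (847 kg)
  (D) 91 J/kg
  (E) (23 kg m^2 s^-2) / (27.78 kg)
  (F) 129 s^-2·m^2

(C)

Reduce each to base SI dimensions:
  (A) [m·s⁻¹] · [m·s⁻¹] = m²·s⁻²
  (B) [s⁻²] · [m²] = m²·s⁻²
  (C) [kg·m²·s⁻¹] / [kg] = m²·s⁻¹
  (D) J·kg⁻¹ = N·m·kg⁻¹ = m²·s⁻²
  (E) [kg·m²·s⁻²] / [kg] = m²·s⁻²
  (F) m²·s⁻²
All reduce to m²·s⁻² except (C), which is m²·s⁻¹.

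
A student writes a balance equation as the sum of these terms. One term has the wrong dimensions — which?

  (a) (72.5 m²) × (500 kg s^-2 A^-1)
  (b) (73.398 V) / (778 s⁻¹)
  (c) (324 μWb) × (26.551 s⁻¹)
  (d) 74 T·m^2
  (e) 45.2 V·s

(c)

Reduce each to base SI dimensions:
  (a) [m²] · [kg·s⁻²·A⁻¹] = kg·m²·s⁻²·A⁻¹
  (b) [kg·m²·s⁻³·A⁻¹] / [s⁻¹] = kg·m²·s⁻²·A⁻¹
  (c) [kg·m²·s⁻²·A⁻¹] · [s⁻¹] = kg·m²·s⁻³·A⁻¹
  (d) T·m² = Wb·m⁻²·m² = kg·m²·s⁻²·A⁻¹
  (e) V·s = J·C⁻¹·s = kg·m²·s⁻²·A⁻¹
All reduce to kg·m²·s⁻²·A⁻¹ except (c), which is kg·m²·s⁻³·A⁻¹.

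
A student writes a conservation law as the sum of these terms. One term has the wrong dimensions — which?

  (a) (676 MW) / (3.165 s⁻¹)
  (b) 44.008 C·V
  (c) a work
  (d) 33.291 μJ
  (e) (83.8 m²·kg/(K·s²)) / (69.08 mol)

(e)

Dimensions:
  (a) [kg·m²·s⁻³] / [s⁻¹] = kg·m²·s⁻²
  (b) C·V = s·A·J·C⁻¹ = kg·m²·s⁻²
  (c) [work] = kg·m²·s⁻²
  (d) J = N·m = kg·m²·s⁻²
  (e) [kg·m²·s⁻²·K⁻¹] / [mol] = kg·m²·s⁻²·K⁻¹·mol⁻¹
All reduce to kg·m²·s⁻² except (e), which is kg·m²·s⁻²·K⁻¹·mol⁻¹.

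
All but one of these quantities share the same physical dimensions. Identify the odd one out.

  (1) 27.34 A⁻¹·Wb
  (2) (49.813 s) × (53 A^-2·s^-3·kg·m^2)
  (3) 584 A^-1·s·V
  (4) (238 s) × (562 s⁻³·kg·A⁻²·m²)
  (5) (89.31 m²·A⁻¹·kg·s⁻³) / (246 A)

Expand each in SI base units:
  (1) Wb·A⁻¹ = V·s·A⁻¹ = kg·m²·s⁻²·A⁻²
  (2) [s] · [kg·m²·s⁻³·A⁻²] = kg·m²·s⁻²·A⁻²
  (3) V·s·A⁻¹ = J·C⁻¹·s·A⁻¹ = kg·m²·s⁻²·A⁻²
  (4) [s] · [kg·m²·s⁻³·A⁻²] = kg·m²·s⁻²·A⁻²
  (5) [kg·m²·s⁻³·A⁻¹] / [A] = kg·m²·s⁻³·A⁻²
All reduce to kg·m²·s⁻²·A⁻² except (5), which is kg·m²·s⁻³·A⁻².

(5)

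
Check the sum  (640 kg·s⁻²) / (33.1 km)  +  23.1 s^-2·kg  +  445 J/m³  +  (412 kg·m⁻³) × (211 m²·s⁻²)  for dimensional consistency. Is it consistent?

No

Dimensions:
  (640 kg·s⁻²) / (33.1 km):  [kg·s⁻²] / [m] = kg·m⁻¹·s⁻²
  23.1 s^-2·kg:  kg·s⁻²
  445 J/m³:  J·m⁻³ = N·m·m⁻³ = kg·m⁻¹·s⁻²
  (412 kg·m⁻³) × (211 m²·s⁻²):  [kg·m⁻³] · [m²·s⁻²] = kg·m⁻¹·s⁻²
The terms do not share a single dimension (kg·m⁻¹·s⁻² vs kg·s⁻²).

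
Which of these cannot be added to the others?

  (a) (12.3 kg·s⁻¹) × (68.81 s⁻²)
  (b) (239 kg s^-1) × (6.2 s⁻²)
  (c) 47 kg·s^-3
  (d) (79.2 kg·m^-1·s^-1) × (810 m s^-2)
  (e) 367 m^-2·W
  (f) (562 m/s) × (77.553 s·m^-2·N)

In SI base units:
  (a) [kg·s⁻¹] · [s⁻²] = kg·s⁻³
  (b) [kg·s⁻¹] · [s⁻²] = kg·s⁻³
  (c) kg·s⁻³
  (d) [kg·m⁻¹·s⁻¹] · [m·s⁻²] = kg·s⁻³
  (e) W·m⁻² = J·s⁻¹·m⁻² = kg·s⁻³
  (f) [m·s⁻¹] · [kg·m⁻¹·s⁻¹] = kg·s⁻²
All reduce to kg·s⁻³ except (f), which is kg·s⁻².

(f)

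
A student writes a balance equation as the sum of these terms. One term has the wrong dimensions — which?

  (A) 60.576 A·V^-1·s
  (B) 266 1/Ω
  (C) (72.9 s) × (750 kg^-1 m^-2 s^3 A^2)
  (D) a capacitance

(B)

Work out the base dimensions of each:
  (A) A·s·V⁻¹ = A·s·(J·C⁻¹)⁻¹ = kg⁻¹·m⁻²·s⁴·A²
  (B) Ω⁻¹ = (V·A⁻¹)⁻¹ = kg⁻¹·m⁻²·s³·A²
  (C) [s] · [kg⁻¹·m⁻²·s³·A²] = kg⁻¹·m⁻²·s⁴·A²
  (D) [capacitance] = kg⁻¹·m⁻²·s⁴·A²
All reduce to kg⁻¹·m⁻²·s⁴·A² except (B), which is kg⁻¹·m⁻²·s³·A².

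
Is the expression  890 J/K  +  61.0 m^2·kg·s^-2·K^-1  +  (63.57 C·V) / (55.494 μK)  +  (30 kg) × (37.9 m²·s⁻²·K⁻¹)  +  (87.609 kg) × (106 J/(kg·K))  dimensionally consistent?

Reduce each to base SI dimensions:
  890 J/K:  J·K⁻¹ = N·m·K⁻¹ = kg·m²·s⁻²·K⁻¹
  61.0 m^2·kg·s^-2·K^-1:  kg·m²·s⁻²·K⁻¹
  (63.57 C·V) / (55.494 μK):  [kg·m²·s⁻²] / [K] = kg·m²·s⁻²·K⁻¹
  (30 kg) × (37.9 m²·s⁻²·K⁻¹):  [kg] · [m²·s⁻²·K⁻¹] = kg·m²·s⁻²·K⁻¹
  (87.609 kg) × (106 J/(kg·K)):  [kg] · [m²·s⁻²·K⁻¹] = kg·m²·s⁻²·K⁻¹
Every term reduces to kg·m²·s⁻²·K⁻¹.

Yes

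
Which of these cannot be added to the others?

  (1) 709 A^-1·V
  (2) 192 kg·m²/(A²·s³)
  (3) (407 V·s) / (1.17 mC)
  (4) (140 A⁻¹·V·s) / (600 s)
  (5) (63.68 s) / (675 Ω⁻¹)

Dimensions:
  (1) V·A⁻¹ = J·C⁻¹·A⁻¹ = kg·m²·s⁻³·A⁻²
  (2) kg·m²·s⁻³·A⁻²
  (3) [kg·m²·s⁻²·A⁻¹] / [s·A] = kg·m²·s⁻³·A⁻²
  (4) [kg·m²·s⁻²·A⁻²] / [s] = kg·m²·s⁻³·A⁻²
  (5) [s] / [kg⁻¹·m⁻²·s³·A²] = kg·m²·s⁻²·A⁻²
All reduce to kg·m²·s⁻³·A⁻² except (5), which is kg·m²·s⁻²·A⁻².

(5)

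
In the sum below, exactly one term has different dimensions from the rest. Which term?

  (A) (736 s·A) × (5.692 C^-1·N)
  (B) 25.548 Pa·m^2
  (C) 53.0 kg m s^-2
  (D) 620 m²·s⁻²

(D)

Expand each in SI base units:
  (A) [s·A] · [kg·m·s⁻³·A⁻¹] = kg·m·s⁻²
  (B) Pa·m² = N·m⁻²·m² = kg·m·s⁻²
  (C) kg·m·s⁻²
  (D) m²·s⁻²
All reduce to kg·m·s⁻² except (D), which is m²·s⁻².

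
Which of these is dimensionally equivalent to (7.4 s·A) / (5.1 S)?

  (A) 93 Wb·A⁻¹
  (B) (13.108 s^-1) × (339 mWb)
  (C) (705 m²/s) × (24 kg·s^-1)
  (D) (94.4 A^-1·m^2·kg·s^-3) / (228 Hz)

(D)

Reference: [s·A] / [kg⁻¹·m⁻²·s³·A²] = kg·m²·s⁻²·A⁻¹.
Each option:
  (A) Wb·A⁻¹ = V·s·A⁻¹ = kg·m²·s⁻²·A⁻²
  (B) [s⁻¹] · [kg·m²·s⁻²·A⁻¹] = kg·m²·s⁻³·A⁻¹
  (C) [m²·s⁻¹] · [kg·s⁻¹] = kg·m²·s⁻²
  (D) [kg·m²·s⁻³·A⁻¹] / [s⁻¹] = kg·m²·s⁻²·A⁻¹  ← same
Only (D) matches kg·m²·s⁻²·A⁻¹.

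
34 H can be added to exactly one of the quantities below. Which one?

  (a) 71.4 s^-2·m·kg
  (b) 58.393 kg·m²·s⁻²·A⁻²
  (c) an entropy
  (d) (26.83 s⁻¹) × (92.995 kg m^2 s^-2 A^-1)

(b)

Reference: H = V·s·A⁻¹ = kg·m²·s⁻²·A⁻².
Each option:
  (a) kg·m·s⁻²
  (b) kg·m²·s⁻²·A⁻²  ← same
  (c) [entropy] = kg·m²·s⁻²·K⁻¹
  (d) [s⁻¹] · [kg·m²·s⁻²·A⁻¹] = kg·m²·s⁻³·A⁻¹
Only (b) matches kg·m²·s⁻²·A⁻².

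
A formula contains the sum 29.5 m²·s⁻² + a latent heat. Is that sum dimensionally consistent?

Work out the base dimensions of each:
  29.5 m²·s⁻²:  m²·s⁻²
  a latent heat:  [latent heat] = m²·s⁻²
Both are m²·s⁻², so they have the same dimensions and can be added.

Yes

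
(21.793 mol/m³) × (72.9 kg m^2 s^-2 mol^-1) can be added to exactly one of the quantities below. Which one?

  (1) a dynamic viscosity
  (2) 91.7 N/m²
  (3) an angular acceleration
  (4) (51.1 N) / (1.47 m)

Reference: [m⁻³·mol] · [kg·m²·s⁻²·mol⁻¹] = kg·m⁻¹·s⁻².
Each option:
  (1) [dynamic viscosity] = kg·m⁻¹·s⁻¹
  (2) N·m⁻² = kg·m·s⁻²·m⁻² = kg·m⁻¹·s⁻²  ← same
  (3) [angular acceleration] = s⁻²
  (4) [kg·m·s⁻²] / [m] = kg·s⁻²
Only (2) matches kg·m⁻¹·s⁻².

(2)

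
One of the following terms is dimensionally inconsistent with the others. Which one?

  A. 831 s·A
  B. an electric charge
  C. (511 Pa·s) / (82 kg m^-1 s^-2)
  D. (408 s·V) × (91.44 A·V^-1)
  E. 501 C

Reduce each to base SI dimensions:
  A. A·s = s·A
  B. [electric charge] = s·A
  C. [kg·m⁻¹·s⁻¹] / [kg·m⁻¹·s⁻²] = s
  D. [kg·m²·s⁻²·A⁻¹] · [kg⁻¹·m⁻²·s³·A²] = s·A
  E. C = s·A
All reduce to s·A except C., which is s.

C.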